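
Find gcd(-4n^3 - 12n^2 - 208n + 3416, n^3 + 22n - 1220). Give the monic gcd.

n^2 + 10n + 122

Repeated division with remainder:
  -4n^3 - 12n^2 - 208n + 3416 = (-4)(n^3 + 22n - 1220) + (-12n^2 - 120n - 1464)
  n^3 + 22n - 1220 = (-(1/12)n + 5/6)(-12n^2 - 120n - 1464) + (0)
Last nonzero remainder: -12n^2 - 120n - 1464. Dividing through by -12 gives the monic gcd n^2 + 10n + 122.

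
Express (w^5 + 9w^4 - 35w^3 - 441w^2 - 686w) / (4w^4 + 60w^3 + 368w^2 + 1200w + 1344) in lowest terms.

(w^3 - 49w)/(4w^2 + 24w + 96)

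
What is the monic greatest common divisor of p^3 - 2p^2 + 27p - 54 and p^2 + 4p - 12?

Apply the Euclidean algorithm:
  p^3 - 2p^2 + 27p - 54 = (p - 6)(p^2 + 4p - 12) + (63p - 126)
  p^2 + 4p - 12 = ((1/63)p + 2/21)(63p - 126) + (0)
Last nonzero remainder: 63p - 126. Dividing through by 63 gives the monic gcd p - 2.

p - 2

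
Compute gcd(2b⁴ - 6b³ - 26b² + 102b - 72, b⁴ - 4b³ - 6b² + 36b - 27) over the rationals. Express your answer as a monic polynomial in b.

b³ - 7b² + 15b - 9

By polynomial division,
  2b⁴ - 6b³ - 26b² + 102b - 72 = (2)(b⁴ - 4b³ - 6b² + 36b - 27) + (2b³ - 14b² + 30b - 18)
  b⁴ - 4b³ - 6b² + 36b - 27 = ((1/2)b + 3/2)(2b³ - 14b² + 30b - 18) + (0)
Last nonzero remainder: 2b³ - 14b² + 30b - 18. Dividing through by 2 gives the monic gcd b³ - 7b² + 15b - 9.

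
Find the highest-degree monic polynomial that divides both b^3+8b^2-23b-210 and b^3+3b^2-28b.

Repeated division with remainder:
  b^3+8b^2-23b-210 = (b^3+3b^2-28b) + (5b^2+5b-210)
  b^3+3b^2-28b = ((1/5)b+2/5)(5b^2+5b-210) + (12b+84)
  5b^2+5b-210 = ((5/12)b-5/2)(12b+84) + (0)
Last nonzero remainder: 12b+84. Dividing through by 12 gives the monic gcd b+7.

b+7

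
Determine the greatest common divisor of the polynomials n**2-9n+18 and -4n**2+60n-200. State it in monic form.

Apply the Euclidean algorithm:
  n**2-9n+18 = (-1/4)(-4n**2+60n-200) + (6n-32)
  -4n**2+60n-200 = (-(2/3)n+58/9)(6n-32) + (56/9)
  6n-32 = ((27/28)n-36/7)(56/9) + (0)
The last nonzero remainder is the constant 56/9, so the polynomials are coprime and gcd = 1.

1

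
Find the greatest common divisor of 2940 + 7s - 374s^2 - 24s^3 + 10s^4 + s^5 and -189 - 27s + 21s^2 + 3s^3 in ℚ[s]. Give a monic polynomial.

Apply the Euclidean algorithm:
  s^5 + 10s^4 - 24s^3 - 374s^2 + 7s + 2940 = ((1/3)s^2 + s - 12)(3s^3 + 21s^2 - 27s - 189) + (-32s^2 - 128s + 672)
  3s^3 + 21s^2 - 27s - 189 = (-(3/32)s - 9/32)(-32s^2 - 128s + 672) + (0)
Last nonzero remainder: -32s^2 - 128s + 672. Dividing through by -32 gives the monic gcd s^2 + 4s - 21.

-21 + 4s + s^2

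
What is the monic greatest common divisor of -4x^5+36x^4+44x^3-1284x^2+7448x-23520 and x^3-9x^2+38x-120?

x^3-9x^2+38x-120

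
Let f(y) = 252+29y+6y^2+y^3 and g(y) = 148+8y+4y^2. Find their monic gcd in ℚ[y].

1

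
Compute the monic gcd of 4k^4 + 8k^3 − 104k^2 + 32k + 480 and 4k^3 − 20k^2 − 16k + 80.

Euclidean algorithm in ℚ[k]:
  4k^4 + 8k^3 − 104k^2 + 32k + 480 = (k + 7)(4k^3 − 20k^2 − 16k + 80) + (52k^2 + 64k − 80)
  4k^3 − 20k^2 − 16k + 80 = ((1/13)k − 81/169)(52k^2 + 64k − 80) + ((3520/169)k + 7040/169)
  52k^2 + 64k − 80 = ((2197/880)k − 169/88)((3520/169)k + 7040/169) + (0)
Last nonzero remainder: (3520/169)k + 7040/169. Dividing through by 3520/169 gives the monic gcd k + 2.

k + 2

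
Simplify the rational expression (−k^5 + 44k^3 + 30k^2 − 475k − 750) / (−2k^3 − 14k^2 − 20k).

Euclidean algorithm in ℚ[k]:
  −k^5 + 44k^3 + 30k^2 − 475k − 750 = ((1/2)k^2 − (7/2)k − 5/2)(−2k^3 − 14k^2 − 20k) + (−75k^2 − 525k − 750)
  −2k^3 − 14k^2 − 20k = ((2/75)k)(−75k^2 − 525k − 750) + (0)
Last nonzero remainder: −75k^2 − 525k − 750. Dividing through by −75 gives the monic gcd k^2 + 7k + 10.
Cancel k^2 + 7k + 10 from numerator and denominator to get the reduced form.

(k^3 − 7k^2 − 5k + 75)/(2k)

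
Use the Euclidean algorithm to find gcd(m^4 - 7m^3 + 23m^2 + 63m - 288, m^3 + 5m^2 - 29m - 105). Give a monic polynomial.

m + 3

Euclidean algorithm in ℚ[m]:
  m^4 - 7m^3 + 23m^2 + 63m - 288 = (m - 12)(m^3 + 5m^2 - 29m - 105) + (112m^2 - 180m - 1548)
  m^3 + 5m^2 - 29m - 105 = ((1/112)m + 185/3136)(112m^2 - 180m - 1548) + (-(3575/784)m - 10725/784)
  112m^2 - 180m - 1548 = (-(87808/3575)m + 404544/3575)(-(3575/784)m - 10725/784) + (0)
Last nonzero remainder: -(3575/784)m - 10725/784. Dividing through by -3575/784 gives the monic gcd m + 3.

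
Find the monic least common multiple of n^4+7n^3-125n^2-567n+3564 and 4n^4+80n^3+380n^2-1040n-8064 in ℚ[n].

Euclidean algorithm in ℚ[n]:
  n^4+7n^3-125n^2-567n+3564 = (1/4)(4n^4+80n^3+380n^2-1040n-8064) + (-13n^3-220n^2-307n+5580)
  4n^4+80n^3+380n^2-1040n-8064 = (-(4/13)n-160/169)(-13n^3-220n^2-307n+5580) + ((13056/169)n^2+(65280/169)n-470016/169)
  -13n^3-220n^2-307n+5580 = (-(2197/13056)n-26195/13056)((13056/169)n^2+(65280/169)n-470016/169) + (0)
Last nonzero remainder: (13056/169)n^2+(65280/169)n-470016/169. Dividing through by 13056/169 gives the monic gcd n^2+5n-36.
Then lcm(f, g) = f·g / gcd(f, g); expanding and making the result monic gives the answer.

n^6+22n^5+36n^4-2050n^3-11941n^2+21708n+199584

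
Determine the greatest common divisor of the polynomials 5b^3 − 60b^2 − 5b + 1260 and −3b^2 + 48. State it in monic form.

b + 4

Euclidean algorithm in ℚ[b]:
  5b^3 − 60b^2 − 5b + 1260 = (−(5/3)b + 20)(−3b^2 + 48) + (75b + 300)
  −3b^2 + 48 = (−(1/25)b + 4/25)(75b + 300) + (0)
Last nonzero remainder: 75b + 300. Dividing through by 75 gives the monic gcd b + 4.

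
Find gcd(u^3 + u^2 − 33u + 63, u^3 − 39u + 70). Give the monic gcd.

Repeated division with remainder:
  u^3 + u^2 − 33u + 63 = (u^3 − 39u + 70) + (u^2 + 6u − 7)
  u^3 − 39u + 70 = (u − 6)(u^2 + 6u − 7) + (4u + 28)
  u^2 + 6u − 7 = ((1/4)u − 1/4)(4u + 28) + (0)
Last nonzero remainder: 4u + 28. Dividing through by 4 gives the monic gcd u + 7.

u + 7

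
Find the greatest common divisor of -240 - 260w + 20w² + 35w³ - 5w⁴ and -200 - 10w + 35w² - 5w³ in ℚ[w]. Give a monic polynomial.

Euclidean algorithm in ℚ[w]:
  -5w⁴ + 35w³ + 20w² - 260w - 240 = (w)(-5w³ + 35w² - 10w - 200) + (30w² - 60w - 240)
  -5w³ + 35w² - 10w - 200 = (-(1/6)w + 5/6)(30w² - 60w - 240) + (0)
Last nonzero remainder: 30w² - 60w - 240. Dividing through by 30 gives the monic gcd w² - 2w - 8.

-8 - 2w + w²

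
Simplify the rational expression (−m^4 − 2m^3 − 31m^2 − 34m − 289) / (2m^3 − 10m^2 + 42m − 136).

(−m^2 − 3m − 17)/(2m − 8)

By polynomial division,
  −m^4 − 2m^3 − 31m^2 − 34m − 289 = (−(1/2)m − 7/2)(2m^3 − 10m^2 + 42m − 136) + (−45m^2 + 45m − 765)
  2m^3 − 10m^2 + 42m − 136 = (−(2/45)m + 8/45)(−45m^2 + 45m − 765) + (0)
Last nonzero remainder: −45m^2 + 45m − 765. Dividing through by −45 gives the monic gcd m^2 − m + 17.
Cancel m^2 − m + 17 from numerator and denominator to get the reduced form.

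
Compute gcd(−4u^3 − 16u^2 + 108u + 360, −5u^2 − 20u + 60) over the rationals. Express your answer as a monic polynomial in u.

u + 6

By polynomial division,
  −4u^3 − 16u^2 + 108u + 360 = ((4/5)u)(−5u^2 − 20u + 60) + (60u + 360)
  −5u^2 − 20u + 60 = (−(1/12)u + 1/6)(60u + 360) + (0)
Last nonzero remainder: 60u + 360. Dividing through by 60 gives the monic gcd u + 6.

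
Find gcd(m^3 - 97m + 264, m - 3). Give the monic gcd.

m - 3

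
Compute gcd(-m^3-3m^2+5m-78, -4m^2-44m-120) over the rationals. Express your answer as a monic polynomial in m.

m+6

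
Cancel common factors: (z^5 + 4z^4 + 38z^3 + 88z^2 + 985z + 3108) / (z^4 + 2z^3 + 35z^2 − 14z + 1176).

(z^3 + 9z^2 + 55z + 111)/(z^2 + 7z + 42)

By polynomial division,
  z^5 + 4z^4 + 38z^3 + 88z^2 + 985z + 3108 = (z + 2)(z^4 + 2z^3 + 35z^2 − 14z + 1176) + (−z^3 + 32z^2 − 163z + 756)
  z^4 + 2z^3 + 35z^2 − 14z + 1176 = (−z − 34)(−z^3 + 32z^2 − 163z + 756) + (960z^2 − 4800z + 26880)
  −z^3 + 32z^2 − 163z + 756 = (−(1/960)z + 9/320)(960z^2 − 4800z + 26880) + (0)
Last nonzero remainder: 960z^2 − 4800z + 26880. Dividing through by 960 gives the monic gcd z^2 − 5z + 28.
Cancel z^2 − 5z + 28 from numerator and denominator to get the reduced form.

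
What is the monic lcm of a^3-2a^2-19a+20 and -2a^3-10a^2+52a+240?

a^4+4a^3-31a^2-94a+120

By polynomial division,
  a^3-2a^2-19a+20 = (-1/2)(-2a^3-10a^2+52a+240) + (-7a^2+7a+140)
  -2a^3-10a^2+52a+240 = ((2/7)a+12/7)(-7a^2+7a+140) + (0)
Last nonzero remainder: -7a^2+7a+140. Dividing through by -7 gives the monic gcd a^2-a-20.
Then lcm(f, g) = f·g / gcd(f, g); expanding and making the result monic gives the answer.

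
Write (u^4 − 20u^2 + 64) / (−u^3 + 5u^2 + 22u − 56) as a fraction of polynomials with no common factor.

(−u^2 + 2u + 8)/(u − 7)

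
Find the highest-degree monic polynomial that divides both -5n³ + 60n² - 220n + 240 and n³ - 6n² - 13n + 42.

n - 2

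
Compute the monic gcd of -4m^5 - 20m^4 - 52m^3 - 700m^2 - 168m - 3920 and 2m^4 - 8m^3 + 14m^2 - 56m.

m^2 + 7

Repeated division with remainder:
  -4m^5 - 20m^4 - 52m^3 - 700m^2 - 168m - 3920 = (-2m - 18)(2m^4 - 8m^3 + 14m^2 - 56m) + (-168m^3 - 560m^2 - 1176m - 3920)
  2m^4 - 8m^3 + 14m^2 - 56m = (-(1/84)m + 11/126)(-168m^3 - 560m^2 - 1176m - 3920) + ((440/9)m^2 + 3080/9)
  -168m^3 - 560m^2 - 1176m - 3920 = (-(189/55)m - 126/11)((440/9)m^2 + 3080/9) + (0)
Last nonzero remainder: (440/9)m^2 + 3080/9. Dividing through by 440/9 gives the monic gcd m^2 + 7.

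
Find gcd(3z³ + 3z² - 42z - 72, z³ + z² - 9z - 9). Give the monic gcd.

Repeated division with remainder:
  3z³ + 3z² - 42z - 72 = (3)(z³ + z² - 9z - 9) + (-15z - 45)
  z³ + z² - 9z - 9 = (-(1/15)z² + (2/15)z + 1/5)(-15z - 45) + (0)
Last nonzero remainder: -15z - 45. Dividing through by -15 gives the monic gcd z + 3.

z + 3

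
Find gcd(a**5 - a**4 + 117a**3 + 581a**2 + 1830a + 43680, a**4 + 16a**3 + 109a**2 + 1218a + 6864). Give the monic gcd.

Euclidean algorithm in ℚ[a]:
  a**5 - a**4 + 117a**3 + 581a**2 + 1830a + 43680 = (a - 17)(a**4 + 16a**3 + 109a**2 + 1218a + 6864) + (280a**3 + 1216a**2 + 15672a + 160368)
  a**4 + 16a**3 + 109a**2 + 1218a + 6864 = ((1/280)a + 51/1225)(280a**3 + 1216a**2 + 15672a + 160368) + ((2944/1225)a**2 - (8832/1225)a + 229632/1225)
  280a**3 + 1216a**2 + 15672a + 160368 = ((42875/368)a + 314825/368)((2944/1225)a**2 - (8832/1225)a + 229632/1225) + (0)
Last nonzero remainder: (2944/1225)a**2 - (8832/1225)a + 229632/1225. Dividing through by 2944/1225 gives the monic gcd a**2 - 3a + 78.

a**2 - 3a + 78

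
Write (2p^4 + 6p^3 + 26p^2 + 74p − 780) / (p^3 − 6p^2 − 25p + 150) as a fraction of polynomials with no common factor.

(2p^3 − 4p^2 + 46p − 156)/(p^2 − 11p + 30)

Euclidean algorithm in ℚ[p]:
  2p^4 + 6p^3 + 26p^2 + 74p − 780 = (2p + 18)(p^3 − 6p^2 − 25p + 150) + (184p^2 + 224p − 3480)
  p^3 − 6p^2 − 25p + 150 = ((1/184)p − 83/2116)(184p^2 + 224p − 3480) + ((1428/529)p + 7140/529)
  184p^2 + 224p − 3480 = ((24334/357)p − 30682/119)((1428/529)p + 7140/529) + (0)
Last nonzero remainder: (1428/529)p + 7140/529. Dividing through by 1428/529 gives the monic gcd p + 5.
Cancel p + 5 from numerator and denominator to get the reduced form.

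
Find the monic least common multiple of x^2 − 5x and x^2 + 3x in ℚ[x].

x^3 − 2x^2 − 15x

By polynomial division,
  x^2 − 5x = (x^2 + 3x) + (−8x)
  x^2 + 3x = (−(1/8)x − 3/8)(−8x) + (0)
Last nonzero remainder: −8x. Dividing through by −8 gives the monic gcd x.
Then lcm(f, g) = f·g / gcd(f, g); expanding and making the result monic gives the answer.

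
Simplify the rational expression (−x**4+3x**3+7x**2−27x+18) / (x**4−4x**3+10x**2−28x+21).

(−x**2−x+6)/(x**2+7)

By polynomial division,
  −x**4+3x**3+7x**2−27x+18 = (−1)(x**4−4x**3+10x**2−28x+21) + (−x**3+17x**2−55x+39)
  x**4−4x**3+10x**2−28x+21 = (−x−13)(−x**3+17x**2−55x+39) + (176x**2−704x+528)
  −x**3+17x**2−55x+39 = (−(1/176)x+13/176)(176x**2−704x+528) + (0)
Last nonzero remainder: 176x**2−704x+528. Dividing through by 176 gives the monic gcd x**2−4x+3.
Cancel x**2−4x+3 from numerator and denominator to get the reduced form.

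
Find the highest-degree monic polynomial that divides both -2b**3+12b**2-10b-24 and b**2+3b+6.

Repeated division with remainder:
  -2b**3+12b**2-10b-24 = (-2b+18)(b**2+3b+6) + (-52b-132)
  b**2+3b+6 = (-(1/52)b-3/338)(-52b-132) + (816/169)
  -52b-132 = (-(2197/204)b-1859/68)(816/169) + (0)
The last nonzero remainder is the constant 816/169, so the polynomials are coprime and gcd = 1.

1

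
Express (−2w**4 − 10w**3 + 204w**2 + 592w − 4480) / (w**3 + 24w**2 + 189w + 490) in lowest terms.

Repeated division with remainder:
  −2w**4 − 10w**3 + 204w**2 + 592w − 4480 = (−2w + 38)(w**3 + 24w**2 + 189w + 490) + (−330w**2 − 5610w − 23100)
  w**3 + 24w**2 + 189w + 490 = (−(1/330)w − 7/330)(−330w**2 − 5610w − 23100) + (0)
Last nonzero remainder: −330w**2 − 5610w − 23100. Dividing through by −330 gives the monic gcd w**2 + 17w + 70.
Cancel w**2 + 17w + 70 from numerator and denominator to get the reduced form.

(−2w**2 + 24w − 64)/(w + 7)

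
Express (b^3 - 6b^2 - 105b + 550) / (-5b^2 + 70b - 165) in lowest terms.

Apply the Euclidean algorithm:
  b^3 - 6b^2 - 105b + 550 = (-(1/5)b - 8/5)(-5b^2 + 70b - 165) + (-26b + 286)
  -5b^2 + 70b - 165 = ((5/26)b - 15/26)(-26b + 286) + (0)
Last nonzero remainder: -26b + 286. Dividing through by -26 gives the monic gcd b - 11.
Cancel b - 11 from numerator and denominator to get the reduced form.

(-b^2 - 5b + 50)/(5b - 15)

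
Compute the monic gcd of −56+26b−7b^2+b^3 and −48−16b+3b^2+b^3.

By polynomial division,
  b^3−7b^2+26b−56 = (b^3+3b^2−16b−48) + (−10b^2+42b−8)
  b^3+3b^2−16b−48 = (−(1/10)b−18/25)(−10b^2+42b−8) + ((336/25)b−1344/25)
  −10b^2+42b−8 = (−(125/168)b+25/168)((336/25)b−1344/25) + (0)
Last nonzero remainder: (336/25)b−1344/25. Dividing through by 336/25 gives the monic gcd b−4.

−4+b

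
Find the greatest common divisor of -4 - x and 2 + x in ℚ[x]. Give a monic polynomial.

Euclidean algorithm in ℚ[x]:
  -x - 4 = (-1)(x + 2) + (-2)
  x + 2 = (-(1/2)x - 1)(-2) + (0)
The last nonzero remainder is the constant -2, so the polynomials are coprime and gcd = 1.

1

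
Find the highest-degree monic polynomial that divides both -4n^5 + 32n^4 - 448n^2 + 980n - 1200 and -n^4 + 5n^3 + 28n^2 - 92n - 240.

n^2 - n - 20

Apply the Euclidean algorithm:
  -4n^5 + 32n^4 - 448n^2 + 980n - 1200 = (4n - 12)(-n^4 + 5n^3 + 28n^2 - 92n - 240) + (-52n^3 + 256n^2 + 836n - 4080)
  -n^4 + 5n^3 + 28n^2 - 92n - 240 = ((1/52)n - 1/676)(-52n^3 + 256n^2 + 836n - 4080) + ((2079/169)n^2 - (2079/169)n - 41580/169)
  -52n^3 + 256n^2 + 836n - 4080 = (-(8788/2079)n + 11492/693)((2079/169)n^2 - (2079/169)n - 41580/169) + (0)
Last nonzero remainder: (2079/169)n^2 - (2079/169)n - 41580/169. Dividing through by 2079/169 gives the monic gcd n^2 - n - 20.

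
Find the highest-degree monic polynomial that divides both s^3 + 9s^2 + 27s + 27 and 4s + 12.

By polynomial division,
  s^3 + 9s^2 + 27s + 27 = ((1/4)s^2 + (3/2)s + 9/4)(4s + 12) + (0)
Last nonzero remainder: 4s + 12. Dividing through by 4 gives the monic gcd s + 3.

s + 3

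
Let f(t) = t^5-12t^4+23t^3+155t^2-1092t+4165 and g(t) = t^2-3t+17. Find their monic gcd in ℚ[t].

t^2-3t+17

By polynomial division,
  t^5-12t^4+23t^3+155t^2-1092t+4165 = (t^3-9t^2-21t+245)(t^2-3t+17) + (0)
The last nonzero remainder t^2-3t+17 is already monic.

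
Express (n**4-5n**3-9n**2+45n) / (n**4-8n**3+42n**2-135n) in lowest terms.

(n**2-9)/(n**2-3n+27)

By polynomial division,
  n**4-5n**3-9n**2+45n = (n**4-8n**3+42n**2-135n) + (3n**3-51n**2+180n)
  n**4-8n**3+42n**2-135n = ((1/3)n+3)(3n**3-51n**2+180n) + (135n**2-675n)
  3n**3-51n**2+180n = ((1/45)n-4/15)(135n**2-675n) + (0)
Last nonzero remainder: 135n**2-675n. Dividing through by 135 gives the monic gcd n**2-5n.
Cancel n**2-5n from numerator and denominator to get the reduced form.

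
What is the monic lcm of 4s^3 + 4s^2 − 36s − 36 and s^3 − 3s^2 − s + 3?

s^4 − 10s^2 + 9

Euclidean algorithm in ℚ[s]:
  4s^3 + 4s^2 − 36s − 36 = (4)(s^3 − 3s^2 − s + 3) + (16s^2 − 32s − 48)
  s^3 − 3s^2 − s + 3 = ((1/16)s − 1/16)(16s^2 − 32s − 48) + (0)
Last nonzero remainder: 16s^2 − 32s − 48. Dividing through by 16 gives the monic gcd s^2 − 2s − 3.
Then lcm(f, g) = f·g / gcd(f, g); expanding and making the result monic gives the answer.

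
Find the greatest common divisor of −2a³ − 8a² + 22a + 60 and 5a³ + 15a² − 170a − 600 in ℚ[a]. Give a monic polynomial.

a + 5

By polynomial division,
  −2a³ − 8a² + 22a + 60 = (−2/5)(5a³ + 15a² − 170a − 600) + (−2a² − 46a − 180)
  5a³ + 15a² − 170a − 600 = (−(5/2)a + 50)(−2a² − 46a − 180) + (1680a + 8400)
  −2a² − 46a − 180 = (−(1/840)a − 3/140)(1680a + 8400) + (0)
Last nonzero remainder: 1680a + 8400. Dividing through by 1680 gives the monic gcd a + 5.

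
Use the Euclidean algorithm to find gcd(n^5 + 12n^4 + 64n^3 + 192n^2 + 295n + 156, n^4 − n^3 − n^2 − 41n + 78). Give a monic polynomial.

Repeated division with remainder:
  n^5 + 12n^4 + 64n^3 + 192n^2 + 295n + 156 = (n + 13)(n^4 − n^3 − n^2 − 41n + 78) + (78n^3 + 246n^2 + 750n − 858)
  n^4 − n^3 − n^2 − 41n + 78 = ((1/78)n − 9/169)(78n^3 + 246n^2 + 750n − 858) + ((420/169)n^2 + (1680/169)n + 420/13)
  78n^3 + 246n^2 + 750n − 858 = ((2197/70)n − 1859/70)((420/169)n^2 + (1680/169)n + 420/13) + (0)
Last nonzero remainder: (420/169)n^2 + (1680/169)n + 420/13. Dividing through by 420/169 gives the monic gcd n^2 + 4n + 13.

n^2 + 4n + 13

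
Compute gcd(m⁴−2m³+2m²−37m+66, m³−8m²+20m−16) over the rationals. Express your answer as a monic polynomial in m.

m−2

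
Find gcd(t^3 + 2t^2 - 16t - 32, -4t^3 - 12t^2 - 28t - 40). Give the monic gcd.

By polynomial division,
  t^3 + 2t^2 - 16t - 32 = (-1/4)(-4t^3 - 12t^2 - 28t - 40) + (-t^2 - 23t - 42)
  -4t^3 - 12t^2 - 28t - 40 = (4t - 80)(-t^2 - 23t - 42) + (-1700t - 3400)
  -t^2 - 23t - 42 = ((1/1700)t + 21/1700)(-1700t - 3400) + (0)
Last nonzero remainder: -1700t - 3400. Dividing through by -1700 gives the monic gcd t + 2.

t + 2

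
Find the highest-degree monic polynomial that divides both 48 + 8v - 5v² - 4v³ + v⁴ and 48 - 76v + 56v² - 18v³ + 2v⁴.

Repeated division with remainder:
  v⁴ - 4v³ - 5v² + 8v + 48 = (1/2)(2v⁴ - 18v³ + 56v² - 76v + 48) + (5v³ - 33v² + 46v + 24)
  2v⁴ - 18v³ + 56v² - 76v + 48 = ((2/5)v - 24/25)(5v³ - 33v² + 46v + 24) + ((148/25)v² - (1036/25)v + 1776/25)
  5v³ - 33v² + 46v + 24 = ((125/148)v + 25/74)((148/25)v² - (1036/25)v + 1776/25) + (0)
Last nonzero remainder: (148/25)v² - (1036/25)v + 1776/25. Dividing through by 148/25 gives the monic gcd v² - 7v + 12.

12 - 7v + v²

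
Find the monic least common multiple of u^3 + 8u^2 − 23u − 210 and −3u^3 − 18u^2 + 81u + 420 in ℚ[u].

Euclidean algorithm in ℚ[u]:
  u^3 + 8u^2 − 23u − 210 = (−1/3)(−3u^3 − 18u^2 + 81u + 420) + (2u^2 + 4u − 70)
  −3u^3 − 18u^2 + 81u + 420 = (−(3/2)u − 6)(2u^2 + 4u − 70) + (0)
Last nonzero remainder: 2u^2 + 4u − 70. Dividing through by 2 gives the monic gcd u^2 + 2u − 35.
Then lcm(f, g) = f·g / gcd(f, g); expanding and making the result monic gives the answer.

u^4 + 12u^3 + 9u^2 − 302u − 840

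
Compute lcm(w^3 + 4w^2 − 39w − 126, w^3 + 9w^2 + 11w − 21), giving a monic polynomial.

Euclidean algorithm in ℚ[w]:
  w^3 + 4w^2 − 39w − 126 = (w^3 + 9w^2 + 11w − 21) + (−5w^2 − 50w − 105)
  w^3 + 9w^2 + 11w − 21 = (−(1/5)w + 1/5)(−5w^2 − 50w − 105) + (0)
Last nonzero remainder: −5w^2 − 50w − 105. Dividing through by −5 gives the monic gcd w^2 + 10w + 21.
Then lcm(f, g) = f·g / gcd(f, g); expanding and making the result monic gives the answer.

w^4 + 3w^3 − 43w^2 − 87w + 126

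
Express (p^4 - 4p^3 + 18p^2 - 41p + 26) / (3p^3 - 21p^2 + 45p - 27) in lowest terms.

Apply the Euclidean algorithm:
  p^4 - 4p^3 + 18p^2 - 41p + 26 = ((1/3)p + 1)(3p^3 - 21p^2 + 45p - 27) + (24p^2 - 77p + 53)
  3p^3 - 21p^2 + 45p - 27 = ((1/8)p - 91/192)(24p^2 - 77p + 53) + ((361/192)p - 361/192)
  24p^2 - 77p + 53 = ((4608/361)p - 10176/361)((361/192)p - 361/192) + (0)
Last nonzero remainder: (361/192)p - 361/192. Dividing through by 361/192 gives the monic gcd p - 1.
Cancel p - 1 from numerator and denominator to get the reduced form.

(p^3 - 3p^2 + 15p - 26)/(3p^2 - 18p + 27)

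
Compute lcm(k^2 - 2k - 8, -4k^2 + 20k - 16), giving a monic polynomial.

Euclidean algorithm in ℚ[k]:
  k^2 - 2k - 8 = (-1/4)(-4k^2 + 20k - 16) + (3k - 12)
  -4k^2 + 20k - 16 = (-(4/3)k + 4/3)(3k - 12) + (0)
Last nonzero remainder: 3k - 12. Dividing through by 3 gives the monic gcd k - 4.
Then lcm(f, g) = f·g / gcd(f, g); expanding and making the result monic gives the answer.

k^3 - 3k^2 - 6k + 8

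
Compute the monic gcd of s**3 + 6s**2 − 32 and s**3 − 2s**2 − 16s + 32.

s**2 + 2s − 8

Repeated division with remainder:
  s**3 + 6s**2 − 32 = (s**3 − 2s**2 − 16s + 32) + (8s**2 + 16s − 64)
  s**3 − 2s**2 − 16s + 32 = ((1/8)s − 1/2)(8s**2 + 16s − 64) + (0)
Last nonzero remainder: 8s**2 + 16s − 64. Dividing through by 8 gives the monic gcd s**2 + 2s − 8.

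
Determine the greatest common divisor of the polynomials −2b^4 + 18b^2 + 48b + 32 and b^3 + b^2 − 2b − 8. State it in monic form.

b^2 + 3b + 4

Euclidean algorithm in ℚ[b]:
  −2b^4 + 18b^2 + 48b + 32 = (−2b + 2)(b^3 + b^2 − 2b − 8) + (12b^2 + 36b + 48)
  b^3 + b^2 − 2b − 8 = ((1/12)b − 1/6)(12b^2 + 36b + 48) + (0)
Last nonzero remainder: 12b^2 + 36b + 48. Dividing through by 12 gives the monic gcd b^2 + 3b + 4.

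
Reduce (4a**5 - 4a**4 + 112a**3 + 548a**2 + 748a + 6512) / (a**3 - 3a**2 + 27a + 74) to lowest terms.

(4a**3 + 16a**2 + 44a + 176)/(a + 2)

By polynomial division,
  4a**5 - 4a**4 + 112a**3 + 548a**2 + 748a + 6512 = (4a**2 + 8a + 28)(a**3 - 3a**2 + 27a + 74) + (120a**2 - 600a + 4440)
  a**3 - 3a**2 + 27a + 74 = ((1/120)a + 1/60)(120a**2 - 600a + 4440) + (0)
Last nonzero remainder: 120a**2 - 600a + 4440. Dividing through by 120 gives the monic gcd a**2 - 5a + 37.
Cancel a**2 - 5a + 37 from numerator and denominator to get the reduced form.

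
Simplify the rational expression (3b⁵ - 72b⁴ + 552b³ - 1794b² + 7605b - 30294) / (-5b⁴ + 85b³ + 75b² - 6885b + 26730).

(-3b² - 6b - 51)/(5b + 45)

By polynomial division,
  3b⁵ - 72b⁴ + 552b³ - 1794b² + 7605b - 30294 = (-(3/5)b + 21/5)(-5b⁴ + 85b³ + 75b² - 6885b + 26730) + (240b³ - 6240b² + 52560b - 142560)
  -5b⁴ + 85b³ + 75b² - 6885b + 26730 = (-(1/48)b - 3/16)(240b³ - 6240b² + 52560b - 142560) + (0)
Last nonzero remainder: 240b³ - 6240b² + 52560b - 142560. Dividing through by 240 gives the monic gcd b³ - 26b² + 219b - 594.
Cancel b³ - 26b² + 219b - 594 from numerator and denominator to get the reduced form.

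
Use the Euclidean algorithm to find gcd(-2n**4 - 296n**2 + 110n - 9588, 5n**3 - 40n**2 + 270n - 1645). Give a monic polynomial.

Repeated division with remainder:
  -2n**4 - 296n**2 + 110n - 9588 = (-(2/5)n - 16/5)(5n**3 - 40n**2 + 270n - 1645) + (-316n**2 + 316n - 14852)
  5n**3 - 40n**2 + 270n - 1645 = (-(5/316)n + 35/316)(-316n**2 + 316n - 14852) + (0)
Last nonzero remainder: -316n**2 + 316n - 14852. Dividing through by -316 gives the monic gcd n**2 - n + 47.

n**2 - n + 47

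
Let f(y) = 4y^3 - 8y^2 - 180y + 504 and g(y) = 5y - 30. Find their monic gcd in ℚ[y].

Repeated division with remainder:
  4y^3 - 8y^2 - 180y + 504 = ((4/5)y^2 + (16/5)y - 84/5)(5y - 30) + (0)
Last nonzero remainder: 5y - 30. Dividing through by 5 gives the monic gcd y - 6.

y - 6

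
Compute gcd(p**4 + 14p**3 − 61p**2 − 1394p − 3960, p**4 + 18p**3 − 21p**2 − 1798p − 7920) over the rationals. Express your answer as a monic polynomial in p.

Repeated division with remainder:
  p**4 + 14p**3 − 61p**2 − 1394p − 3960 = (p**4 + 18p**3 − 21p**2 − 1798p − 7920) + (−4p**3 − 40p**2 + 404p + 3960)
  p**4 + 18p**3 − 21p**2 − 1798p − 7920 = (−(1/4)p − 2)(−4p**3 − 40p**2 + 404p + 3960) + (0)
Last nonzero remainder: −4p**3 − 40p**2 + 404p + 3960. Dividing through by −4 gives the monic gcd p**3 + 10p**2 − 101p − 990.

p**3 + 10p**2 − 101p − 990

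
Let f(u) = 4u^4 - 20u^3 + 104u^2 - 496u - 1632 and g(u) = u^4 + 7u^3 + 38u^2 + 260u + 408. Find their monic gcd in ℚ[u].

u^3 + u^2 + 32u + 68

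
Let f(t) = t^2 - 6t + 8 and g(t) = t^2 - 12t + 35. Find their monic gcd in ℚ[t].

1

Repeated division with remainder:
  t^2 - 6t + 8 = (t^2 - 12t + 35) + (6t - 27)
  t^2 - 12t + 35 = ((1/6)t - 5/4)(6t - 27) + (5/4)
  6t - 27 = ((24/5)t - 108/5)(5/4) + (0)
The last nonzero remainder is the constant 5/4, so the polynomials are coprime and gcd = 1.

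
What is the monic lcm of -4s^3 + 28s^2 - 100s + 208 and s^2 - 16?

s^4 - 3s^3 - 3s^2 + 48s - 208

Euclidean algorithm in ℚ[s]:
  -4s^3 + 28s^2 - 100s + 208 = (-4s + 28)(s^2 - 16) + (-164s + 656)
  s^2 - 16 = (-(1/164)s - 1/41)(-164s + 656) + (0)
Last nonzero remainder: -164s + 656. Dividing through by -164 gives the monic gcd s - 4.
Then lcm(f, g) = f·g / gcd(f, g); expanding and making the result monic gives the answer.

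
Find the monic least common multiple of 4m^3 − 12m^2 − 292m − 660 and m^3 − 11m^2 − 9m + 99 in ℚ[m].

Apply the Euclidean algorithm:
  4m^3 − 12m^2 − 292m − 660 = (4)(m^3 − 11m^2 − 9m + 99) + (32m^2 − 256m − 1056)
  m^3 − 11m^2 − 9m + 99 = ((1/32)m − 3/32)(32m^2 − 256m − 1056) + (0)
Last nonzero remainder: 32m^2 − 256m − 1056. Dividing through by 32 gives the monic gcd m^2 − 8m − 33.
Then lcm(f, g) = f·g / gcd(f, g); expanding and making the result monic gives the answer.

m^4 − 6m^3 − 64m^2 + 54m + 495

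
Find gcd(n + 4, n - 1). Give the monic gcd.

Repeated division with remainder:
  n + 4 = (n - 1) + (5)
  n - 1 = ((1/5)n - 1/5)(5) + (0)
The last nonzero remainder is the constant 5, so the polynomials are coprime and gcd = 1.

1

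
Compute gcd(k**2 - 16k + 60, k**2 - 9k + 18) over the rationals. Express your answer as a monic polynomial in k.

k - 6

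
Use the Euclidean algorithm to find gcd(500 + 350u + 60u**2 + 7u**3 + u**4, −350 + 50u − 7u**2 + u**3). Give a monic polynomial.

50 + u**2

Repeated division with remainder:
  u**4 + 7u**3 + 60u**2 + 350u + 500 = (u + 14)(u**3 − 7u**2 + 50u − 350) + (108u**2 + 5400)
  u**3 − 7u**2 + 50u − 350 = ((1/108)u − 7/108)(108u**2 + 5400) + (0)
Last nonzero remainder: 108u**2 + 5400. Dividing through by 108 gives the monic gcd u**2 + 50.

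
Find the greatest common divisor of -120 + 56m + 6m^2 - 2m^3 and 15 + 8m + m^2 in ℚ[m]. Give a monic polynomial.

5 + m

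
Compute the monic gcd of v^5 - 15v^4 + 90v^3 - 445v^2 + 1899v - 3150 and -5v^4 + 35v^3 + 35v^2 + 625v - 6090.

v^2 - 13v + 42

By polynomial division,
  v^5 - 15v^4 + 90v^3 - 445v^2 + 1899v - 3150 = (-(1/5)v + 8/5)(-5v^4 + 35v^3 + 35v^2 + 625v - 6090) + (41v^3 - 376v^2 - 319v + 6594)
  -5v^4 + 35v^3 + 35v^2 + 625v - 6090 = (-(5/41)v - 445/1681)(41v^3 - 376v^2 - 319v + 6594) + (-(173880/1681)v^2 + (2260440/1681)v - 7302960/1681)
  41v^3 - 376v^2 - 319v + 6594 = (-(68921/173880)v - 263917/173880)(-(173880/1681)v^2 + (2260440/1681)v - 7302960/1681) + (0)
Last nonzero remainder: -(173880/1681)v^2 + (2260440/1681)v - 7302960/1681. Dividing through by -173880/1681 gives the monic gcd v^2 - 13v + 42.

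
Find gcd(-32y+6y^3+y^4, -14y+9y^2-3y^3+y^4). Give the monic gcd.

-2y+y^2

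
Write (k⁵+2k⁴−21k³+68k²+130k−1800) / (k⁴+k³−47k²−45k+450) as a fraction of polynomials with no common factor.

By polynomial division,
  k⁵+2k⁴−21k³+68k²+130k−1800 = (k+1)(k⁴+k³−47k²−45k+450) + (25k³+160k²−275k−2250)
  k⁴+k³−47k²−45k+450 = ((1/25)k−27/125)(25k³+160k²−275k−2250) + (−(36/25)k²−(72/5)k−36)
  25k³+160k²−275k−2250 = (−(625/36)k+125/2)(−(36/25)k²−(72/5)k−36) + (0)
Last nonzero remainder: −(36/25)k²−(72/5)k−36. Dividing through by −36/25 gives the monic gcd k²+10k+25.
Cancel k²+10k+25 from numerator and denominator to get the reduced form.

(k³−8k²+34k−72)/(k²−9k+18)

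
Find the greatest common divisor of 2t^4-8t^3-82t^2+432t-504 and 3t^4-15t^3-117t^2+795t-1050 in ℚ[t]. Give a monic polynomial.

t^2+5t-14

Euclidean algorithm in ℚ[t]:
  2t^4-8t^3-82t^2+432t-504 = (2/3)(3t^4-15t^3-117t^2+795t-1050) + (2t^3-4t^2-98t+196)
  3t^4-15t^3-117t^2+795t-1050 = ((3/2)t-9/2)(2t^3-4t^2-98t+196) + (12t^2+60t-168)
  2t^3-4t^2-98t+196 = ((1/6)t-7/6)(12t^2+60t-168) + (0)
Last nonzero remainder: 12t^2+60t-168. Dividing through by 12 gives the monic gcd t^2+5t-14.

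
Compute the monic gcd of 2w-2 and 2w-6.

1

By polynomial division,
  2w-2 = (2w-6) + (4)
  2w-6 = ((1/2)w-3/2)(4) + (0)
The last nonzero remainder is the constant 4, so the polynomials are coprime and gcd = 1.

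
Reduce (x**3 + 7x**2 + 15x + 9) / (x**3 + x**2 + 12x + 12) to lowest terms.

Euclidean algorithm in ℚ[x]:
  x**3 + 7x**2 + 15x + 9 = (x**3 + x**2 + 12x + 12) + (6x**2 + 3x - 3)
  x**3 + x**2 + 12x + 12 = ((1/6)x + 1/12)(6x**2 + 3x - 3) + ((49/4)x + 49/4)
  6x**2 + 3x - 3 = ((24/49)x - 12/49)((49/4)x + 49/4) + (0)
Last nonzero remainder: (49/4)x + 49/4. Dividing through by 49/4 gives the monic gcd x + 1.
Cancel x + 1 from numerator and denominator to get the reduced form.

(x**2 + 6x + 9)/(x**2 + 12)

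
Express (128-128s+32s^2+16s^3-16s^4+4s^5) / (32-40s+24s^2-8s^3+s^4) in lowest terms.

(-16+4s^2)/(-4+s)

By polynomial division,
  4s^5-16s^4+16s^3+32s^2-128s+128 = (4s+16)(s^4-8s^3+24s^2-40s+32) + (48s^3-192s^2+384s-384)
  s^4-8s^3+24s^2-40s+32 = ((1/48)s-1/12)(48s^3-192s^2+384s-384) + (0)
Last nonzero remainder: 48s^3-192s^2+384s-384. Dividing through by 48 gives the monic gcd s^3-4s^2+8s-8.
Cancel s^3-4s^2+8s-8 from numerator and denominator to get the reduced form.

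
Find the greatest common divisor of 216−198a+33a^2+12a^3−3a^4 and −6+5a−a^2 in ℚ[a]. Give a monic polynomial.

6−5a+a^2

Euclidean algorithm in ℚ[a]:
  −3a^4+12a^3+33a^2−198a+216 = (3a^2+3a−36)(−a^2+5a−6) + (0)
Last nonzero remainder: −a^2+5a−6. Dividing through by −1 gives the monic gcd a^2−5a+6.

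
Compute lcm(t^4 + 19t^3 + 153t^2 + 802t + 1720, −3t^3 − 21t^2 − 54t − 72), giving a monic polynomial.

t^6 + 22t^5 + 216t^4 + 1375t^3 + 5044t^2 + 9972t + 10320

Apply the Euclidean algorithm:
  t^4 + 19t^3 + 153t^2 + 802t + 1720 = (−(1/3)t − 4)(−3t^3 − 21t^2 − 54t − 72) + (51t^2 + 562t + 1432)
  −3t^3 − 21t^2 − 54t − 72 = (−(1/17)t + 205/867)(51t^2 + 562t + 1432) + (−(88996/867)t − 355984/867)
  51t^2 + 562t + 1432 = (−(44217/88996)t − 155193/44498)(−(88996/867)t − 355984/867) + (0)
Last nonzero remainder: −(88996/867)t − 355984/867. Dividing through by −88996/867 gives the monic gcd t + 4.
Then lcm(f, g) = f·g / gcd(f, g); expanding and making the result monic gives the answer.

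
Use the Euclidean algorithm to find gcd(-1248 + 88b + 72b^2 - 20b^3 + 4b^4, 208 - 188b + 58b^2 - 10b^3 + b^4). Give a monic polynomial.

Repeated division with remainder:
  4b^4 - 20b^3 + 72b^2 + 88b - 1248 = (4)(b^4 - 10b^3 + 58b^2 - 188b + 208) + (20b^3 - 160b^2 + 840b - 2080)
  b^4 - 10b^3 + 58b^2 - 188b + 208 = ((1/20)b - 1/10)(20b^3 - 160b^2 + 840b - 2080) + (0)
Last nonzero remainder: 20b^3 - 160b^2 + 840b - 2080. Dividing through by 20 gives the monic gcd b^3 - 8b^2 + 42b - 104.

-104 + 42b - 8b^2 + b^3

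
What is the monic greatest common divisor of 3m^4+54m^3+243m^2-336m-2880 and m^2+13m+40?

m^2+13m+40

By polynomial division,
  3m^4+54m^3+243m^2-336m-2880 = (3m^2+15m-72)(m^2+13m+40) + (0)
The last nonzero remainder m^2+13m+40 is already monic.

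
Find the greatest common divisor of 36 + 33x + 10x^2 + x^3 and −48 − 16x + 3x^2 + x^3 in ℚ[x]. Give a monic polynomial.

12 + 7x + x^2

By polynomial division,
  x^3 + 10x^2 + 33x + 36 = (x^3 + 3x^2 − 16x − 48) + (7x^2 + 49x + 84)
  x^3 + 3x^2 − 16x − 48 = ((1/7)x − 4/7)(7x^2 + 49x + 84) + (0)
Last nonzero remainder: 7x^2 + 49x + 84. Dividing through by 7 gives the monic gcd x^2 + 7x + 12.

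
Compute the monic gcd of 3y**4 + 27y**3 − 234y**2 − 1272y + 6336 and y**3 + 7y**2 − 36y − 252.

By polynomial division,
  3y**4 + 27y**3 − 234y**2 − 1272y + 6336 = (3y + 6)(y**3 + 7y**2 − 36y − 252) + (−168y**2 − 300y + 7848)
  y**3 + 7y**2 − 36y − 252 = (−(1/168)y − 73/2352)(−168y**2 − 300y + 7848) + ((275/196)y − 825/98)
  −168y**2 − 300y + 7848 = (−(32928/275)y − 256368/275)((275/196)y − 825/98) + (0)
Last nonzero remainder: (275/196)y − 825/98. Dividing through by 275/196 gives the monic gcd y − 6.

y − 6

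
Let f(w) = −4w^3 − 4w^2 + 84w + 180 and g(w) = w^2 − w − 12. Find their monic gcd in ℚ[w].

w + 3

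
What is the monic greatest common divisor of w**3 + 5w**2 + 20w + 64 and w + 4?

w + 4

Euclidean algorithm in ℚ[w]:
  w**3 + 5w**2 + 20w + 64 = (w**2 + w + 16)(w + 4) + (0)
The last nonzero remainder w + 4 is already monic.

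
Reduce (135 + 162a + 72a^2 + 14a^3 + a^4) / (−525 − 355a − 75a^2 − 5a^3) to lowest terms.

(−9 − 6a − a^2)/(35 + 5a)

Repeated division with remainder:
  a^4 + 14a^3 + 72a^2 + 162a + 135 = (−(1/5)a + 1/5)(−5a^3 − 75a^2 − 355a − 525) + (16a^2 + 128a + 240)
  −5a^3 − 75a^2 − 355a − 525 = (−(5/16)a − 35/16)(16a^2 + 128a + 240) + (0)
Last nonzero remainder: 16a^2 + 128a + 240. Dividing through by 16 gives the monic gcd a^2 + 8a + 15.
Cancel a^2 + 8a + 15 from numerator and denominator to get the reduced form.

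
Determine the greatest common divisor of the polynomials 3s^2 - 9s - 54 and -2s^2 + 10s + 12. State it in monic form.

s - 6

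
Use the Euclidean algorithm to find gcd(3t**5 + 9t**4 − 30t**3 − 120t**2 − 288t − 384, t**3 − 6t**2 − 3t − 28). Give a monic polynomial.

t**2 + t + 4

Apply the Euclidean algorithm:
  3t**5 + 9t**4 − 30t**3 − 120t**2 − 288t − 384 = (3t**2 + 27t + 141)(t**3 − 6t**2 − 3t − 28) + (891t**2 + 891t + 3564)
  t**3 − 6t**2 − 3t − 28 = ((1/891)t − 7/891)(891t**2 + 891t + 3564) + (0)
Last nonzero remainder: 891t**2 + 891t + 3564. Dividing through by 891 gives the monic gcd t**2 + t + 4.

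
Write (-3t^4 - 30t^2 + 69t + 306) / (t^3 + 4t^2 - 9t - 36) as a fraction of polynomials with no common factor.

Apply the Euclidean algorithm:
  -3t^4 - 30t^2 + 69t + 306 = (-3t + 12)(t^3 + 4t^2 - 9t - 36) + (-105t^2 + 69t + 738)
  t^3 + 4t^2 - 9t - 36 = (-(1/105)t - 163/3675)(-105t^2 + 69t + 738) + ((1334/1225)t - 4002/1225)
  -105t^2 + 69t + 738 = (-(128625/1334)t - 150675/667)((1334/1225)t - 4002/1225) + (0)
Last nonzero remainder: (1334/1225)t - 4002/1225. Dividing through by 1334/1225 gives the monic gcd t - 3.
Cancel t - 3 from numerator and denominator to get the reduced form.

(-3t^3 - 9t^2 - 57t - 102)/(t^2 + 7t + 12)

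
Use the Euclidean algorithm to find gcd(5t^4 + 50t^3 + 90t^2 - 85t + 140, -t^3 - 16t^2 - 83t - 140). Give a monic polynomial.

Euclidean algorithm in ℚ[t]:
  5t^4 + 50t^3 + 90t^2 - 85t + 140 = (-5t + 30)(-t^3 - 16t^2 - 83t - 140) + (155t^2 + 1705t + 4340)
  -t^3 - 16t^2 - 83t - 140 = (-(1/155)t - 1/31)(155t^2 + 1705t + 4340) + (0)
Last nonzero remainder: 155t^2 + 1705t + 4340. Dividing through by 155 gives the monic gcd t^2 + 11t + 28.

t^2 + 11t + 28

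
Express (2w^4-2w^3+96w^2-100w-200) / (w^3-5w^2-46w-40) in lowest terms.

(2w^3-4w^2+100w-200)/(w^2-6w-40)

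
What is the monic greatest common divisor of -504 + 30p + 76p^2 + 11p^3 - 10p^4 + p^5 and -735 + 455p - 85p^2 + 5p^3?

21 - 10p + p^2

Euclidean algorithm in ℚ[p]:
  p^5 - 10p^4 + 11p^3 + 76p^2 + 30p - 504 = ((1/5)p^2 + (7/5)p + 39/5)(5p^3 - 85p^2 + 455p - 735) + (249p^2 - 2490p + 5229)
  5p^3 - 85p^2 + 455p - 735 = ((5/249)p - 35/249)(249p^2 - 2490p + 5229) + (0)
Last nonzero remainder: 249p^2 - 2490p + 5229. Dividing through by 249 gives the monic gcd p^2 - 10p + 21.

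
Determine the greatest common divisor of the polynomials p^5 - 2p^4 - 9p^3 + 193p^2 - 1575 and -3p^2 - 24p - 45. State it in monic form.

Euclidean algorithm in ℚ[p]:
  p^5 - 2p^4 - 9p^3 + 193p^2 - 1575 = (-(1/3)p^3 + (10/3)p^2 - (56/3)p + 35)(-3p^2 - 24p - 45) + (0)
Last nonzero remainder: -3p^2 - 24p - 45. Dividing through by -3 gives the monic gcd p^2 + 8p + 15.

p^2 + 8p + 15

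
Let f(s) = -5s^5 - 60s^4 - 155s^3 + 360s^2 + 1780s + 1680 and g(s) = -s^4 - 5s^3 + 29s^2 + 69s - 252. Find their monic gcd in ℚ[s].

Euclidean algorithm in ℚ[s]:
  -5s^5 - 60s^4 - 155s^3 + 360s^2 + 1780s + 1680 = (5s + 35)(-s^4 - 5s^3 + 29s^2 + 69s - 252) + (-125s^3 - 1000s^2 + 625s + 10500)
  -s^4 - 5s^3 + 29s^2 + 69s - 252 = ((1/125)s - 3/125)(-125s^3 - 1000s^2 + 625s + 10500) + (0)
Last nonzero remainder: -125s^3 - 1000s^2 + 625s + 10500. Dividing through by -125 gives the monic gcd s^3 + 8s^2 - 5s - 84.

s^3 + 8s^2 - 5s - 84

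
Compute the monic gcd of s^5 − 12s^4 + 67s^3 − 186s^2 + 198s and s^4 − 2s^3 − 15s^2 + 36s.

s^3 − 6s^2 + 9s

Repeated division with remainder:
  s^5 − 12s^4 + 67s^3 − 186s^2 + 198s = (s − 10)(s^4 − 2s^3 − 15s^2 + 36s) + (62s^3 − 372s^2 + 558s)
  s^4 − 2s^3 − 15s^2 + 36s = ((1/62)s + 2/31)(62s^3 − 372s^2 + 558s) + (0)
Last nonzero remainder: 62s^3 − 372s^2 + 558s. Dividing through by 62 gives the monic gcd s^3 − 6s^2 + 9s.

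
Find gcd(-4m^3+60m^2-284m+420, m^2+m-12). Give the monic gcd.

m-3

Repeated division with remainder:
  -4m^3+60m^2-284m+420 = (-4m+64)(m^2+m-12) + (-396m+1188)
  m^2+m-12 = (-(1/396)m-1/99)(-396m+1188) + (0)
Last nonzero remainder: -396m+1188. Dividing through by -396 gives the monic gcd m-3.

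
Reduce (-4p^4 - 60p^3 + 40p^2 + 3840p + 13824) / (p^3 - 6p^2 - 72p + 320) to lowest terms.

By polynomial division,
  -4p^4 - 60p^3 + 40p^2 + 3840p + 13824 = (-4p - 84)(p^3 - 6p^2 - 72p + 320) + (-752p^2 - 928p + 40704)
  p^3 - 6p^2 - 72p + 320 = (-(1/752)p + 85/8836)(-752p^2 - 928p + 40704) + (-(19760/2209)p - 158080/2209)
  -752p^2 - 928p + 40704 = ((103823/1235)p - 702462/1235)(-(19760/2209)p - 158080/2209) + (0)
Last nonzero remainder: -(19760/2209)p - 158080/2209. Dividing through by -19760/2209 gives the monic gcd p + 8.
Cancel p + 8 from numerator and denominator to get the reduced form.

(-4p^3 - 28p^2 + 264p + 1728)/(p^2 - 14p + 40)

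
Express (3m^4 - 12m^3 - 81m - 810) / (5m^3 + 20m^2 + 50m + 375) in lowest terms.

Euclidean algorithm in ℚ[m]:
  3m^4 - 12m^3 - 81m - 810 = ((3/5)m - 24/5)(5m^3 + 20m^2 + 50m + 375) + (66m^2 - 66m + 990)
  5m^3 + 20m^2 + 50m + 375 = ((5/66)m + 25/66)(66m^2 - 66m + 990) + (0)
Last nonzero remainder: 66m^2 - 66m + 990. Dividing through by 66 gives the monic gcd m^2 - m + 15.
Cancel m^2 - m + 15 from numerator and denominator to get the reduced form.

(3m^2 - 9m - 54)/(5m + 25)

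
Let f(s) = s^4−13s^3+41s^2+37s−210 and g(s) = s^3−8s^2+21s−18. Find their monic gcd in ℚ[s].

s−3

Repeated division with remainder:
  s^4−13s^3+41s^2+37s−210 = (s−5)(s^3−8s^2+21s−18) + (−20s^2+160s−300)
  s^3−8s^2+21s−18 = (−(1/20)s)(−20s^2+160s−300) + (6s−18)
  −20s^2+160s−300 = (−(10/3)s+50/3)(6s−18) + (0)
Last nonzero remainder: 6s−18. Dividing through by 6 gives the monic gcd s−3.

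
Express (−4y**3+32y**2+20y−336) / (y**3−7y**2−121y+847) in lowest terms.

(−4y**2+4y+48)/(y**2−121)

By polynomial division,
  −4y**3+32y**2+20y−336 = (−4)(y**3−7y**2−121y+847) + (4y**2−464y+3052)
  y**3−7y**2−121y+847 = ((1/4)y+109/4)(4y**2−464y+3052) + (11760y−82320)
  4y**2−464y+3052 = ((1/2940)y−109/2940)(11760y−82320) + (0)
Last nonzero remainder: 11760y−82320. Dividing through by 11760 gives the monic gcd y−7.
Cancel y−7 from numerator and denominator to get the reduced form.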